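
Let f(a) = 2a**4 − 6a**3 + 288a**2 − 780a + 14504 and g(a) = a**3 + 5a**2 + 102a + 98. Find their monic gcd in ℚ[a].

a**2 + 4a + 98

Apply the Euclidean algorithm:
  2a**4 − 6a**3 + 288a**2 − 780a + 14504 = (2a − 16)(a**3 + 5a**2 + 102a + 98) + (164a**2 + 656a + 16072)
  a**3 + 5a**2 + 102a + 98 = ((1/164)a + 1/164)(164a**2 + 656a + 16072) + (0)
Last nonzero remainder: 164a**2 + 656a + 16072. Dividing through by 164 gives the monic gcd a**2 + 4a + 98.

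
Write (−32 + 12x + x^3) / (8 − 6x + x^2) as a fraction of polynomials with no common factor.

By polynomial division,
  x^3 + 12x − 32 = (x + 6)(x^2 − 6x + 8) + (40x − 80)
  x^2 − 6x + 8 = ((1/40)x − 1/10)(40x − 80) + (0)
Last nonzero remainder: 40x − 80. Dividing through by 40 gives the monic gcd x − 2.
Cancel x − 2 from numerator and denominator to get the reduced form.

(16 + 2x + x^2)/(−4 + x)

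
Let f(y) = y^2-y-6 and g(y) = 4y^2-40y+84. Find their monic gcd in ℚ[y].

y-3

Euclidean algorithm in ℚ[y]:
  y^2-y-6 = (1/4)(4y^2-40y+84) + (9y-27)
  4y^2-40y+84 = ((4/9)y-28/9)(9y-27) + (0)
Last nonzero remainder: 9y-27. Dividing through by 9 gives the monic gcd y-3.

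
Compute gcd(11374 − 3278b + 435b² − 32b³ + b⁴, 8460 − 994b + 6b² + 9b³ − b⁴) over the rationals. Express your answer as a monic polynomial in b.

94 − 10b + b²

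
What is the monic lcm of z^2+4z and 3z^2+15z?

Apply the Euclidean algorithm:
  z^2+4z = (1/3)(3z^2+15z) + (-z)
  3z^2+15z = (-3z-15)(-z) + (0)
Last nonzero remainder: -z. Dividing through by -1 gives the monic gcd z.
Then lcm(f, g) = f·g / gcd(f, g); expanding and making the result monic gives the answer.

z^3+9z^2+20z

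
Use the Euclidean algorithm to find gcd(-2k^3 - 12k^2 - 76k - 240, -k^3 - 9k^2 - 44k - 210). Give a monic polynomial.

k^2 + 2k + 30

Euclidean algorithm in ℚ[k]:
  -2k^3 - 12k^2 - 76k - 240 = (2)(-k^3 - 9k^2 - 44k - 210) + (6k^2 + 12k + 180)
  -k^3 - 9k^2 - 44k - 210 = (-(1/6)k - 7/6)(6k^2 + 12k + 180) + (0)
Last nonzero remainder: 6k^2 + 12k + 180. Dividing through by 6 gives the monic gcd k^2 + 2k + 30.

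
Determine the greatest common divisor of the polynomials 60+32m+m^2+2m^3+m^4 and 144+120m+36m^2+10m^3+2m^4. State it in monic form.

Euclidean algorithm in ℚ[m]:
  m^4+2m^3+m^2+32m+60 = (1/2)(2m^4+10m^3+36m^2+120m+144) + (−3m^3−17m^2−28m−12)
  2m^4+10m^3+36m^2+120m+144 = (−(2/3)m+4/9)(−3m^3−17m^2−28m−12) + ((224/9)m^2+(1120/9)m+448/3)
  −3m^3−17m^2−28m−12 = (−(27/224)m−9/112)((224/9)m^2+(1120/9)m+448/3) + (0)
Last nonzero remainder: (224/9)m^2+(1120/9)m+448/3. Dividing through by 224/9 gives the monic gcd m^2+5m+6.

6+5m+m^2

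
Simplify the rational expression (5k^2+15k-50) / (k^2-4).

(5k+25)/(k+2)

Repeated division with remainder:
  5k^2+15k-50 = (5)(k^2-4) + (15k-30)
  k^2-4 = ((1/15)k+2/15)(15k-30) + (0)
Last nonzero remainder: 15k-30. Dividing through by 15 gives the monic gcd k-2.
Cancel k-2 from numerator and denominator to get the reduced form.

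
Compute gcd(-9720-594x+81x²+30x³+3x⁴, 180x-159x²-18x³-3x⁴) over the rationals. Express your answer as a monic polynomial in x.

60+7x+x²

Repeated division with remainder:
  3x⁴+30x³+81x²-594x-9720 = (-1)(-3x⁴-18x³-159x²+180x) + (12x³-78x²-414x-9720)
  -3x⁴-18x³-159x²+180x = (-(1/4)x-25/8)(12x³-78x²-414x-9720) + (-(2025/4)x²-(14175/4)x-30375)
  12x³-78x²-414x-9720 = (-(16/675)x+8/25)(-(2025/4)x²-(14175/4)x-30375) + (0)
Last nonzero remainder: -(2025/4)x²-(14175/4)x-30375. Dividing through by -2025/4 gives the monic gcd x²+7x+60.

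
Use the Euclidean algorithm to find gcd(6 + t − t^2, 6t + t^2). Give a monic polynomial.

1

Repeated division with remainder:
  −t^2 + t + 6 = (−1)(t^2 + 6t) + (7t + 6)
  t^2 + 6t = ((1/7)t + 36/49)(7t + 6) + (−216/49)
  7t + 6 = (−(343/216)t − 49/36)(−216/49) + (0)
The last nonzero remainder is the constant −216/49, so the polynomials are coprime and gcd = 1.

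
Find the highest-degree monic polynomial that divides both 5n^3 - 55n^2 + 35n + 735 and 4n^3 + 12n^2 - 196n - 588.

Apply the Euclidean algorithm:
  5n^3 - 55n^2 + 35n + 735 = (5/4)(4n^3 + 12n^2 - 196n - 588) + (-70n^2 + 280n + 1470)
  4n^3 + 12n^2 - 196n - 588 = (-(2/35)n - 2/5)(-70n^2 + 280n + 1470) + (0)
Last nonzero remainder: -70n^2 + 280n + 1470. Dividing through by -70 gives the monic gcd n^2 - 4n - 21.

n^2 - 4n - 21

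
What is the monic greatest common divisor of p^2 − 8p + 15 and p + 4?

1

Apply the Euclidean algorithm:
  p^2 − 8p + 15 = (p − 12)(p + 4) + (63)
  p + 4 = ((1/63)p + 4/63)(63) + (0)
The last nonzero remainder is the constant 63, so the polynomials are coprime and gcd = 1.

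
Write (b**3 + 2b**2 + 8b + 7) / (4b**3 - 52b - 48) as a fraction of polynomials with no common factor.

(b**2 + b + 7)/(4b**2 - 4b - 48)

Euclidean algorithm in ℚ[b]:
  b**3 + 2b**2 + 8b + 7 = (1/4)(4b**3 - 52b - 48) + (2b**2 + 21b + 19)
  4b**3 - 52b - 48 = (2b - 21)(2b**2 + 21b + 19) + (351b + 351)
  2b**2 + 21b + 19 = ((2/351)b + 19/351)(351b + 351) + (0)
Last nonzero remainder: 351b + 351. Dividing through by 351 gives the monic gcd b + 1.
Cancel b + 1 from numerator and denominator to get the reduced form.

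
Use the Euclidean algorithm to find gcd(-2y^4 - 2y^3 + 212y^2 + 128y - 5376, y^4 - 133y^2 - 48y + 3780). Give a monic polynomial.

By polynomial division,
  -2y^4 - 2y^3 + 212y^2 + 128y - 5376 = (-2)(y^4 - 133y^2 - 48y + 3780) + (-2y^3 - 54y^2 + 32y + 2184)
  y^4 - 133y^2 - 48y + 3780 = (-(1/2)y + 27/2)(-2y^3 - 54y^2 + 32y + 2184) + (612y^2 + 612y - 25704)
  -2y^3 - 54y^2 + 32y + 2184 = (-(1/306)y - 13/153)(612y^2 + 612y - 25704) + (0)
Last nonzero remainder: 612y^2 + 612y - 25704. Dividing through by 612 gives the monic gcd y^2 + y - 42.

y^2 + y - 42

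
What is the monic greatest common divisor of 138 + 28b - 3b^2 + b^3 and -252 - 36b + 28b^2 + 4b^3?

3 + b

Apply the Euclidean algorithm:
  b^3 - 3b^2 + 28b + 138 = (1/4)(4b^3 + 28b^2 - 36b - 252) + (-10b^2 + 37b + 201)
  4b^3 + 28b^2 - 36b - 252 = (-(2/5)b - 107/25)(-10b^2 + 37b + 201) + ((5069/25)b + 15207/25)
  -10b^2 + 37b + 201 = (-(250/5069)b + 1675/5069)((5069/25)b + 15207/25) + (0)
Last nonzero remainder: (5069/25)b + 15207/25. Dividing through by 5069/25 gives the monic gcd b + 3.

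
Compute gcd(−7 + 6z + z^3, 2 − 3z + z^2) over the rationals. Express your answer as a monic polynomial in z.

−1 + z

Repeated division with remainder:
  z^3 + 6z − 7 = (z + 3)(z^2 − 3z + 2) + (13z − 13)
  z^2 − 3z + 2 = ((1/13)z − 2/13)(13z − 13) + (0)
Last nonzero remainder: 13z − 13. Dividing through by 13 gives the monic gcd z − 1.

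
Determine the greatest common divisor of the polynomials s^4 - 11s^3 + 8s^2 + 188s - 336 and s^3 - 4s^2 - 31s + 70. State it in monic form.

Repeated division with remainder:
  s^4 - 11s^3 + 8s^2 + 188s - 336 = (s - 7)(s^3 - 4s^2 - 31s + 70) + (11s^2 - 99s + 154)
  s^3 - 4s^2 - 31s + 70 = ((1/11)s + 5/11)(11s^2 - 99s + 154) + (0)
Last nonzero remainder: 11s^2 - 99s + 154. Dividing through by 11 gives the monic gcd s^2 - 9s + 14.

s^2 - 9s + 14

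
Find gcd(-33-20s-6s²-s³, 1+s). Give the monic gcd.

By polynomial division,
  -s³-6s²-20s-33 = (-s²-5s-15)(s+1) + (-18)
  s+1 = (-(1/18)s-1/18)(-18) + (0)
The last nonzero remainder is the constant -18, so the polynomials are coprime and gcd = 1.

1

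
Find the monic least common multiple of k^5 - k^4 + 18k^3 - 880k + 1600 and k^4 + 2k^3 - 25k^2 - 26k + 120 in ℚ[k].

Repeated division with remainder:
  k^5 - k^4 + 18k^3 - 880k + 1600 = (k - 3)(k^4 + 2k^3 - 25k^2 - 26k + 120) + (49k^3 - 49k^2 - 1078k + 1960)
  k^4 + 2k^3 - 25k^2 - 26k + 120 = ((1/49)k + 3/49)(49k^3 - 49k^2 - 1078k + 1960) + (0)
Last nonzero remainder: 49k^3 - 49k^2 - 1078k + 1960. Dividing through by 49 gives the monic gcd k^3 - k^2 - 22k + 40.
Then lcm(f, g) = f·g / gcd(f, g); expanding and making the result monic gives the answer.

k^6 + 2k^5 + 15k^4 + 54k^3 - 880k^2 - 1040k + 4800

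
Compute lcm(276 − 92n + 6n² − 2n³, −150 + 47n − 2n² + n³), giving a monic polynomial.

Repeated division with remainder:
  −2n³ + 6n² − 92n + 276 = (−2)(n³ − 2n² + 47n − 150) + (2n² + 2n − 24)
  n³ − 2n² + 47n − 150 = ((1/2)n − 3/2)(2n² + 2n − 24) + (62n − 186)
  2n² + 2n − 24 = ((1/31)n + 4/31)(62n − 186) + (0)
Last nonzero remainder: 62n − 186. Dividing through by 62 gives the monic gcd n − 3.
Then lcm(f, g) = f·g / gcd(f, g); expanding and making the result monic gives the answer.

−6900 + 2162n − 242n² + 93n³ − 2n⁴ + n⁵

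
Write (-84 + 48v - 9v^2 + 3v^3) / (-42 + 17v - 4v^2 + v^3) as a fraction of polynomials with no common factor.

(-6 + 3v)/(-3 + v)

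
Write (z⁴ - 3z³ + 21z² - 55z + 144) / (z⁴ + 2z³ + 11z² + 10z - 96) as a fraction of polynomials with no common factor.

(z² - 4z + 9)/(z² + z - 6)

Apply the Euclidean algorithm:
  z⁴ - 3z³ + 21z² - 55z + 144 = (z⁴ + 2z³ + 11z² + 10z - 96) + (-5z³ + 10z² - 65z + 240)
  z⁴ + 2z³ + 11z² + 10z - 96 = (-(1/5)z - 4/5)(-5z³ + 10z² - 65z + 240) + (6z² + 6z + 96)
  -5z³ + 10z² - 65z + 240 = (-(5/6)z + 5/2)(6z² + 6z + 96) + (0)
Last nonzero remainder: 6z² + 6z + 96. Dividing through by 6 gives the monic gcd z² + z + 16.
Cancel z² + z + 16 from numerator and denominator to get the reduced form.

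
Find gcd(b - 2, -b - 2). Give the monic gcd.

Repeated division with remainder:
  b - 2 = (-1)(-b - 2) + (-4)
  -b - 2 = ((1/4)b + 1/2)(-4) + (0)
The last nonzero remainder is the constant -4, so the polynomials are coprime and gcd = 1.

1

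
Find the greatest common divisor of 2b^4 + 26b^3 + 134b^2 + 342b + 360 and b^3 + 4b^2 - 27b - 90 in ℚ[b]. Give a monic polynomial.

Euclidean algorithm in ℚ[b]:
  2b^4 + 26b^3 + 134b^2 + 342b + 360 = (2b + 18)(b^3 + 4b^2 - 27b - 90) + (116b^2 + 1008b + 1980)
  b^3 + 4b^2 - 27b - 90 = ((1/116)b - 34/841)(116b^2 + 1008b + 1980) + (-(2790/841)b - 8370/841)
  116b^2 + 1008b + 1980 = (-(48778/1395)b - 18502/93)(-(2790/841)b - 8370/841) + (0)
Last nonzero remainder: -(2790/841)b - 8370/841. Dividing through by -2790/841 gives the monic gcd b + 3.

b + 3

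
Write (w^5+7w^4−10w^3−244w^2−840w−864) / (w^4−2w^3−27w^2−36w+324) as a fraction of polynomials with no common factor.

Repeated division with remainder:
  w^5+7w^4−10w^3−244w^2−840w−864 = (w+9)(w^4−2w^3−27w^2−36w+324) + (35w^3+35w^2−840w−3780)
  w^4−2w^3−27w^2−36w+324 = ((1/35)w−3/35)(35w^3+35w^2−840w−3780) + (0)
Last nonzero remainder: 35w^3+35w^2−840w−3780. Dividing through by 35 gives the monic gcd w^3+w^2−24w−108.
Cancel w^3+w^2−24w−108 from numerator and denominator to get the reduced form.

(w^2+6w+8)/(w−3)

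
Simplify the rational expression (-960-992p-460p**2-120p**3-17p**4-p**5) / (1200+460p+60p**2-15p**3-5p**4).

Repeated division with remainder:
  -p**5-17p**4-120p**3-460p**2-992p-960 = ((1/5)p+14/5)(-5p**4-15p**3+60p**2+460p+1200) + (-90p**3-720p**2-2520p-4320)
  -5p**4-15p**3+60p**2+460p+1200 = ((1/18)p-5/18)(-90p**3-720p**2-2520p-4320) + (0)
Last nonzero remainder: -90p**3-720p**2-2520p-4320. Dividing through by -90 gives the monic gcd p**3+8p**2+28p+48.
Cancel p**3+8p**2+28p+48 from numerator and denominator to get the reduced form.

(20+9p+p**2)/(-25+5p)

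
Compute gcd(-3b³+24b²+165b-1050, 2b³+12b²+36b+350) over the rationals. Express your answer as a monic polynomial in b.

b+7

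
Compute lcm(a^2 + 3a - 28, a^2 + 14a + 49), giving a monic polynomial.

a^3 + 10a^2 - 7a - 196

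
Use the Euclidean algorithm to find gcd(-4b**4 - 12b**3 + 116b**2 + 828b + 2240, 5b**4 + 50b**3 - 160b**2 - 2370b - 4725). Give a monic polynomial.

Euclidean algorithm in ℚ[b]:
  -4b**4 - 12b**3 + 116b**2 + 828b + 2240 = (-4/5)(5b**4 + 50b**3 - 160b**2 - 2370b - 4725) + (28b**3 - 12b**2 - 1068b - 1540)
  5b**4 + 50b**3 - 160b**2 - 2370b - 4725 = ((5/28)b + 365/196)(28b**3 - 12b**2 - 1068b - 1540) + ((2600/49)b**2 - (5200/49)b - 13000/7)
  28b**3 - 12b**2 - 1068b - 1540 = ((343/650)b + 539/650)((2600/49)b**2 - (5200/49)b - 13000/7) + (0)
Last nonzero remainder: (2600/49)b**2 - (5200/49)b - 13000/7. Dividing through by 2600/49 gives the monic gcd b**2 - 2b - 35.

b**2 - 2b - 35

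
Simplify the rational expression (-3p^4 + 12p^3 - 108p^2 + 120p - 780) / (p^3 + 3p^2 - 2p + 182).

Repeated division with remainder:
  -3p^4 + 12p^3 - 108p^2 + 120p - 780 = (-3p + 21)(p^3 + 3p^2 - 2p + 182) + (-177p^2 + 708p - 4602)
  p^3 + 3p^2 - 2p + 182 = (-(1/177)p - 7/177)(-177p^2 + 708p - 4602) + (0)
Last nonzero remainder: -177p^2 + 708p - 4602. Dividing through by -177 gives the monic gcd p^2 - 4p + 26.
Cancel p^2 - 4p + 26 from numerator and denominator to get the reduced form.

(-3p^2 - 30)/(p + 7)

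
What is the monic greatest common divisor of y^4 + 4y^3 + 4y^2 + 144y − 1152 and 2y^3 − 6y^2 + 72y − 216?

y^2 + 36

Repeated division with remainder:
  y^4 + 4y^3 + 4y^2 + 144y − 1152 = ((1/2)y + 7/2)(2y^3 − 6y^2 + 72y − 216) + (−11y^2 − 396)
  2y^3 − 6y^2 + 72y − 216 = (−(2/11)y + 6/11)(−11y^2 − 396) + (0)
Last nonzero remainder: −11y^2 − 396. Dividing through by −11 gives the monic gcd y^2 + 36.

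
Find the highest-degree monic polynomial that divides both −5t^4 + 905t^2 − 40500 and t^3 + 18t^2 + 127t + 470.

Apply the Euclidean algorithm:
  −5t^4 + 905t^2 − 40500 = (−5t + 90)(t^3 + 18t^2 + 127t + 470) + (−80t^2 − 9080t − 82800)
  t^3 + 18t^2 + 127t + 470 = (−(1/80)t + 191/160)(−80t^2 − 9080t − 82800) + ((39725/4)t + 198625/2)
  −80t^2 − 9080t − 82800 = (−(64/7945)t − 6624/7945)((39725/4)t + 198625/2) + (0)
Last nonzero remainder: (39725/4)t + 198625/2. Dividing through by 39725/4 gives the monic gcd t + 10.

t + 10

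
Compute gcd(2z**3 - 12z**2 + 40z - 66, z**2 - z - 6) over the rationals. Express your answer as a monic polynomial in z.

Repeated division with remainder:
  2z**3 - 12z**2 + 40z - 66 = (2z - 10)(z**2 - z - 6) + (42z - 126)
  z**2 - z - 6 = ((1/42)z + 1/21)(42z - 126) + (0)
Last nonzero remainder: 42z - 126. Dividing through by 42 gives the monic gcd z - 3.

z - 3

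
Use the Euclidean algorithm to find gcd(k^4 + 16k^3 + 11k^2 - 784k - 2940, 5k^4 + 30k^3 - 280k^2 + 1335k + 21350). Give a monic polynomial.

k^2 + 17k + 70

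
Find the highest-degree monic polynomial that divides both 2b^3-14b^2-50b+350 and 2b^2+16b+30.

b+5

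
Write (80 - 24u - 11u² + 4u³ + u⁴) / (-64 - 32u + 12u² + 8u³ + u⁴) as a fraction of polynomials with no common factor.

(5 - 4u + u²)/(-4 + u²)

Euclidean algorithm in ℚ[u]:
  u⁴ + 4u³ - 11u² - 24u + 80 = (u⁴ + 8u³ + 12u² - 32u - 64) + (-4u³ - 23u² + 8u + 144)
  u⁴ + 8u³ + 12u² - 32u - 64 = (-(1/4)u - 9/16)(-4u³ - 23u² + 8u + 144) + ((17/16)u² + (17/2)u + 17)
  -4u³ - 23u² + 8u + 144 = (-(64/17)u + 144/17)((17/16)u² + (17/2)u + 17) + (0)
Last nonzero remainder: (17/16)u² + (17/2)u + 17. Dividing through by 17/16 gives the monic gcd u² + 8u + 16.
Cancel u² + 8u + 16 from numerator and denominator to get the reduced form.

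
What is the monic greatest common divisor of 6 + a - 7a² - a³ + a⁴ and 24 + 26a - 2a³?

1 + a

Apply the Euclidean algorithm:
  a⁴ - a³ - 7a² + a + 6 = (-(1/2)a + 1/2)(-2a³ + 26a + 24) + (6a² - 6)
  -2a³ + 26a + 24 = (-(1/3)a)(6a² - 6) + (24a + 24)
  6a² - 6 = ((1/4)a - 1/4)(24a + 24) + (0)
Last nonzero remainder: 24a + 24. Dividing through by 24 gives the monic gcd a + 1.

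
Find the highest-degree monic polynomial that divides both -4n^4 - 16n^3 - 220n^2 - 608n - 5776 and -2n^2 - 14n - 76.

n^2 + 7n + 38

Repeated division with remainder:
  -4n^4 - 16n^3 - 220n^2 - 608n - 5776 = (2n^2 - 6n + 76)(-2n^2 - 14n - 76) + (0)
Last nonzero remainder: -2n^2 - 14n - 76. Dividing through by -2 gives the monic gcd n^2 + 7n + 38.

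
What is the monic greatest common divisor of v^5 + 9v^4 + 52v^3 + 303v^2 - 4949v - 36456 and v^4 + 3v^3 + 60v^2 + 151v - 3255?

v^3 + 8v^2 + 100v + 651

Apply the Euclidean algorithm:
  v^5 + 9v^4 + 52v^3 + 303v^2 - 4949v - 36456 = (v + 6)(v^4 + 3v^3 + 60v^2 + 151v - 3255) + (-26v^3 - 208v^2 - 2600v - 16926)
  v^4 + 3v^3 + 60v^2 + 151v - 3255 = (-(1/26)v + 5/26)(-26v^3 - 208v^2 - 2600v - 16926) + (0)
Last nonzero remainder: -26v^3 - 208v^2 - 2600v - 16926. Dividing through by -26 gives the monic gcd v^3 + 8v^2 + 100v + 651.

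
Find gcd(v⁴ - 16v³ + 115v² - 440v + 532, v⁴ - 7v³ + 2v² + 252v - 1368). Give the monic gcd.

v² - 7v + 38

Apply the Euclidean algorithm:
  v⁴ - 16v³ + 115v² - 440v + 532 = (v⁴ - 7v³ + 2v² + 252v - 1368) + (-9v³ + 113v² - 692v + 1900)
  v⁴ - 7v³ + 2v² + 252v - 1368 = (-(1/9)v - 50/81)(-9v³ + 113v² - 692v + 1900) + (-(416/81)v² + (2912/81)v - 15808/81)
  -9v³ + 113v² - 692v + 1900 = ((729/416)v - 2025/208)(-(416/81)v² + (2912/81)v - 15808/81) + (0)
Last nonzero remainder: -(416/81)v² + (2912/81)v - 15808/81. Dividing through by -416/81 gives the monic gcd v² - 7v + 38.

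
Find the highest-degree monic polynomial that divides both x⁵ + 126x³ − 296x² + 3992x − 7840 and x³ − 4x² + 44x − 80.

x³ − 4x² + 44x − 80

Repeated division with remainder:
  x⁵ + 126x³ − 296x² + 3992x − 7840 = (x² + 4x + 98)(x³ − 4x² + 44x − 80) + (0)
The last nonzero remainder x³ − 4x² + 44x − 80 is already monic.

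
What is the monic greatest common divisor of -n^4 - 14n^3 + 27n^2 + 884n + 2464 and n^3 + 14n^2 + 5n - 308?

n^2 + 18n + 77

Repeated division with remainder:
  -n^4 - 14n^3 + 27n^2 + 884n + 2464 = (-n)(n^3 + 14n^2 + 5n - 308) + (32n^2 + 576n + 2464)
  n^3 + 14n^2 + 5n - 308 = ((1/32)n - 1/8)(32n^2 + 576n + 2464) + (0)
Last nonzero remainder: 32n^2 + 576n + 2464. Dividing through by 32 gives the monic gcd n^2 + 18n + 77.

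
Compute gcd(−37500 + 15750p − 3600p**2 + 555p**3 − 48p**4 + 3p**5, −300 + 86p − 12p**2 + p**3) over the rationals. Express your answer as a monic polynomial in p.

50 − 6p + p**2

By polynomial division,
  3p**5 − 48p**4 + 555p**3 − 3600p**2 + 15750p − 37500 = (3p**2 − 12p + 153)(p**3 − 12p**2 + 86p − 300) + (168p**2 − 1008p + 8400)
  p**3 − 12p**2 + 86p − 300 = ((1/168)p − 1/28)(168p**2 − 1008p + 8400) + (0)
Last nonzero remainder: 168p**2 − 1008p + 8400. Dividing through by 168 gives the monic gcd p**2 − 6p + 50.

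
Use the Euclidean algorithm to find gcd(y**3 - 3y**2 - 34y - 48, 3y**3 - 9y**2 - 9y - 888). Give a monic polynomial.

y - 8

Euclidean algorithm in ℚ[y]:
  y**3 - 3y**2 - 34y - 48 = (1/3)(3y**3 - 9y**2 - 9y - 888) + (-31y + 248)
  3y**3 - 9y**2 - 9y - 888 = (-(3/31)y**2 - (15/31)y - 111/31)(-31y + 248) + (0)
Last nonzero remainder: -31y + 248. Dividing through by -31 gives the monic gcd y - 8.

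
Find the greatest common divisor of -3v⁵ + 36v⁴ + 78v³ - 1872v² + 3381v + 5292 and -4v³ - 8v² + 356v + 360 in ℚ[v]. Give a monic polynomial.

Apply the Euclidean algorithm:
  -3v⁵ + 36v⁴ + 78v³ - 1872v² + 3381v + 5292 = ((3/4)v² - (21/2)v + 273/4)(-4v³ - 8v² + 356v + 360) + (2142v² - 17136v - 19278)
  -4v³ - 8v² + 356v + 360 = (-(2/1071)v - 20/1071)(2142v² - 17136v - 19278) + (0)
Last nonzero remainder: 2142v² - 17136v - 19278. Dividing through by 2142 gives the monic gcd v² - 8v - 9.

v² - 8v - 9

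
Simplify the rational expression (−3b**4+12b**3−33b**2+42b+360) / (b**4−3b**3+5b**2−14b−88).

(−3b**2+6b−45)/(b**2−b+11)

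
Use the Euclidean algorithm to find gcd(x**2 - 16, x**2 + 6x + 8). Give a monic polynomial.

x + 4

Euclidean algorithm in ℚ[x]:
  x**2 - 16 = (x**2 + 6x + 8) + (-6x - 24)
  x**2 + 6x + 8 = (-(1/6)x - 1/3)(-6x - 24) + (0)
Last nonzero remainder: -6x - 24. Dividing through by -6 gives the monic gcd x + 4.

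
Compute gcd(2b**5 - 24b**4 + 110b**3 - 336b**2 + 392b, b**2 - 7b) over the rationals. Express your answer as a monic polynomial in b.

b**2 - 7b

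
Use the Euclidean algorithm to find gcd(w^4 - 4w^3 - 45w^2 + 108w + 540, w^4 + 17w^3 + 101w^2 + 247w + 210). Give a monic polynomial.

Repeated division with remainder:
  w^4 - 4w^3 - 45w^2 + 108w + 540 = (w^4 + 17w^3 + 101w^2 + 247w + 210) + (-21w^3 - 146w^2 - 139w + 330)
  w^4 + 17w^3 + 101w^2 + 247w + 210 = (-(1/21)w - 211/441)(-21w^3 - 146w^2 - 139w + 330) + ((10816/441)w^2 + (86528/441)w + 54080/147)
  -21w^3 - 146w^2 - 139w + 330 = (-(9261/10816)w + 4851/5408)((10816/441)w^2 + (86528/441)w + 54080/147) + (0)
Last nonzero remainder: (10816/441)w^2 + (86528/441)w + 54080/147. Dividing through by 10816/441 gives the monic gcd w^2 + 8w + 15.

w^2 + 8w + 15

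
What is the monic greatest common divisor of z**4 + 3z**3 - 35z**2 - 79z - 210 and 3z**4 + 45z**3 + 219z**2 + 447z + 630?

z**3 + 9z**2 + 19z + 35

Euclidean algorithm in ℚ[z]:
  z**4 + 3z**3 - 35z**2 - 79z - 210 = (1/3)(3z**4 + 45z**3 + 219z**2 + 447z + 630) + (-12z**3 - 108z**2 - 228z - 420)
  3z**4 + 45z**3 + 219z**2 + 447z + 630 = (-(1/4)z - 3/2)(-12z**3 - 108z**2 - 228z - 420) + (0)
Last nonzero remainder: -12z**3 - 108z**2 - 228z - 420. Dividing through by -12 gives the monic gcd z**3 + 9z**2 + 19z + 35.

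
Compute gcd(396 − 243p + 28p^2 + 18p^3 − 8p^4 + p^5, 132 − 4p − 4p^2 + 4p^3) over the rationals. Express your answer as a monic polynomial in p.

33 − p − p^2 + p^3

Repeated division with remainder:
  p^5 − 8p^4 + 18p^3 + 28p^2 − 243p + 396 = ((1/4)p^2 − (7/4)p + 3)(4p^3 − 4p^2 − 4p + 132) + (0)
Last nonzero remainder: 4p^3 − 4p^2 − 4p + 132. Dividing through by 4 gives the monic gcd p^3 − p^2 − p + 33.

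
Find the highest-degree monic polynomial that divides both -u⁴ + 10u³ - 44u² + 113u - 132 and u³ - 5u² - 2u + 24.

Apply the Euclidean algorithm:
  -u⁴ + 10u³ - 44u² + 113u - 132 = (-u + 5)(u³ - 5u² - 2u + 24) + (-21u² + 147u - 252)
  u³ - 5u² - 2u + 24 = (-(1/21)u - 2/21)(-21u² + 147u - 252) + (0)
Last nonzero remainder: -21u² + 147u - 252. Dividing through by -21 gives the monic gcd u² - 7u + 12.

u² - 7u + 12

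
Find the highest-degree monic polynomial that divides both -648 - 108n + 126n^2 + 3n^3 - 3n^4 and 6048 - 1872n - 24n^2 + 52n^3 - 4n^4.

Repeated division with remainder:
  -3n^4 + 3n^3 + 126n^2 - 108n - 648 = (3/4)(-4n^4 + 52n^3 - 24n^2 - 1872n + 6048) + (-36n^3 + 144n^2 + 1296n - 5184)
  -4n^4 + 52n^3 - 24n^2 - 1872n + 6048 = ((1/9)n - 1)(-36n^3 + 144n^2 + 1296n - 5184) + (-24n^2 + 864)
  -36n^3 + 144n^2 + 1296n - 5184 = ((3/2)n - 6)(-24n^2 + 864) + (0)
Last nonzero remainder: -24n^2 + 864. Dividing through by -24 gives the monic gcd n^2 - 36.

-36 + n^2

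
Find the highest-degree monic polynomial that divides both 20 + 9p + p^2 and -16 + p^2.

4 + p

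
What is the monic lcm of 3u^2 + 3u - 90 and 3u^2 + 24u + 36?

u^3 + 3u^2 - 28u - 60

Repeated division with remainder:
  3u^2 + 3u - 90 = (3u^2 + 24u + 36) + (-21u - 126)
  3u^2 + 24u + 36 = (-(1/7)u - 2/7)(-21u - 126) + (0)
Last nonzero remainder: -21u - 126. Dividing through by -21 gives the monic gcd u + 6.
Then lcm(f, g) = f·g / gcd(f, g); expanding and making the result monic gives the answer.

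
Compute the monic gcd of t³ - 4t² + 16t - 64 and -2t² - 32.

t² + 16

By polynomial division,
  t³ - 4t² + 16t - 64 = (-(1/2)t + 2)(-2t² - 32) + (0)
Last nonzero remainder: -2t² - 32. Dividing through by -2 gives the monic gcd t² + 16.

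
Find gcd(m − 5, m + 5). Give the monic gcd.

1

By polynomial division,
  m − 5 = (m + 5) + (−10)
  m + 5 = (−(1/10)m − 1/2)(−10) + (0)
The last nonzero remainder is the constant −10, so the polynomials are coprime and gcd = 1.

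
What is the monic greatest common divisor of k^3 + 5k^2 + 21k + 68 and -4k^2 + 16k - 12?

1

Repeated division with remainder:
  k^3 + 5k^2 + 21k + 68 = (-(1/4)k - 9/4)(-4k^2 + 16k - 12) + (54k + 41)
  -4k^2 + 16k - 12 = (-(2/27)k + 257/729)(54k + 41) + (-19285/729)
  54k + 41 = (-(39366/19285)k - 29889/19285)(-19285/729) + (0)
The last nonzero remainder is the constant -19285/729, so the polynomials are coprime and gcd = 1.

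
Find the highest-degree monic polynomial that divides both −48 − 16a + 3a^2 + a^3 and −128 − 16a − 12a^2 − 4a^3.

Euclidean algorithm in ℚ[a]:
  a^3 + 3a^2 − 16a − 48 = (−1/4)(−4a^3 − 12a^2 − 16a − 128) + (−20a − 80)
  −4a^3 − 12a^2 − 16a − 128 = ((1/5)a^2 − (1/5)a + 8/5)(−20a − 80) + (0)
Last nonzero remainder: −20a − 80. Dividing through by −20 gives the monic gcd a + 4.

4 + a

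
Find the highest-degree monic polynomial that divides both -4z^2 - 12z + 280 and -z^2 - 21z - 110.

z + 10

Apply the Euclidean algorithm:
  -4z^2 - 12z + 280 = (4)(-z^2 - 21z - 110) + (72z + 720)
  -z^2 - 21z - 110 = (-(1/72)z - 11/72)(72z + 720) + (0)
Last nonzero remainder: 72z + 720. Dividing through by 72 gives the monic gcd z + 10.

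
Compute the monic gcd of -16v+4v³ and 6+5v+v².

Repeated division with remainder:
  4v³-16v = (4v-20)(v²+5v+6) + (60v+120)
  v²+5v+6 = ((1/60)v+1/20)(60v+120) + (0)
Last nonzero remainder: 60v+120. Dividing through by 60 gives the monic gcd v+2.

2+v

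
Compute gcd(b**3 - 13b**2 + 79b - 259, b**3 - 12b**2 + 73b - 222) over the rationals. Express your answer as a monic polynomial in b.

b**2 - 6b + 37

By polynomial division,
  b**3 - 13b**2 + 79b - 259 = (b**3 - 12b**2 + 73b - 222) + (-b**2 + 6b - 37)
  b**3 - 12b**2 + 73b - 222 = (-b + 6)(-b**2 + 6b - 37) + (0)
Last nonzero remainder: -b**2 + 6b - 37. Dividing through by -1 gives the monic gcd b**2 - 6b + 37.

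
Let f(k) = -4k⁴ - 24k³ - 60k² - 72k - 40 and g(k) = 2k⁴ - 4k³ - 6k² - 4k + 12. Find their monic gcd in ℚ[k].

Repeated division with remainder:
  -4k⁴ - 24k³ - 60k² - 72k - 40 = (-2)(2k⁴ - 4k³ - 6k² - 4k + 12) + (-32k³ - 72k² - 80k - 16)
  2k⁴ - 4k³ - 6k² - 4k + 12 = (-(1/16)k + 17/64)(-32k³ - 72k² - 80k - 16) + ((65/8)k² + (65/4)k + 65/4)
  -32k³ - 72k² - 80k - 16 = (-(256/65)k - 64/65)((65/8)k² + (65/4)k + 65/4) + (0)
Last nonzero remainder: (65/8)k² + (65/4)k + 65/4. Dividing through by 65/8 gives the monic gcd k² + 2k + 2.

k² + 2k + 2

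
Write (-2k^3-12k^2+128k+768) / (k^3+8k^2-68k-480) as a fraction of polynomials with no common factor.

(-2k-16)/(k+10)

Apply the Euclidean algorithm:
  -2k^3-12k^2+128k+768 = (-2)(k^3+8k^2-68k-480) + (4k^2-8k-192)
  k^3+8k^2-68k-480 = ((1/4)k+5/2)(4k^2-8k-192) + (0)
Last nonzero remainder: 4k^2-8k-192. Dividing through by 4 gives the monic gcd k^2-2k-48.
Cancel k^2-2k-48 from numerator and denominator to get the reduced form.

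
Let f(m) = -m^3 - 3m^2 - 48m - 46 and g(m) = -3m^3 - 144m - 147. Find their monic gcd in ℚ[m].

Repeated division with remainder:
  -m^3 - 3m^2 - 48m - 46 = (1/3)(-3m^3 - 144m - 147) + (-3m^2 + 3)
  -3m^3 - 144m - 147 = (m)(-3m^2 + 3) + (-147m - 147)
  -3m^2 + 3 = ((1/49)m - 1/49)(-147m - 147) + (0)
Last nonzero remainder: -147m - 147. Dividing through by -147 gives the monic gcd m + 1.

m + 1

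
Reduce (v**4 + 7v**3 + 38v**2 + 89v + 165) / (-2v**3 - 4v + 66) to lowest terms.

(-v**2 - 4v - 15)/(2v - 6)

Apply the Euclidean algorithm:
  v**4 + 7v**3 + 38v**2 + 89v + 165 = (-(1/2)v - 7/2)(-2v**3 - 4v + 66) + (36v**2 + 108v + 396)
  -2v**3 - 4v + 66 = (-(1/18)v + 1/6)(36v**2 + 108v + 396) + (0)
Last nonzero remainder: 36v**2 + 108v + 396. Dividing through by 36 gives the monic gcd v**2 + 3v + 11.
Cancel v**2 + 3v + 11 from numerator and denominator to get the reduced form.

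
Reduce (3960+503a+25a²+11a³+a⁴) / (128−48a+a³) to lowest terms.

(495+a+3a²+a³)/(16−8a+a²)

Apply the Euclidean algorithm:
  a⁴+11a³+25a²+503a+3960 = (a+11)(a³−48a+128) + (73a²+903a+2552)
  a³−48a+128 = ((1/73)a−903/5329)(73a²+903a+2552) + ((373321/5329)a+2986568/5329)
  73a²+903a+2552 = ((389017/373321)a+1699951/373321)((373321/5329)a+2986568/5329) + (0)
Last nonzero remainder: (373321/5329)a+2986568/5329. Dividing through by 373321/5329 gives the monic gcd a+8.
Cancel a+8 from numerator and denominator to get the reduced form.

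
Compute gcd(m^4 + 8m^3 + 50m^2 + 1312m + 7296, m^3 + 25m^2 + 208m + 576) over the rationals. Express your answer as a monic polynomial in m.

By polynomial division,
  m^4 + 8m^3 + 50m^2 + 1312m + 7296 = (m - 17)(m^3 + 25m^2 + 208m + 576) + (267m^2 + 4272m + 17088)
  m^3 + 25m^2 + 208m + 576 = ((1/267)m + 3/89)(267m^2 + 4272m + 17088) + (0)
Last nonzero remainder: 267m^2 + 4272m + 17088. Dividing through by 267 gives the monic gcd m^2 + 16m + 64.

m^2 + 16m + 64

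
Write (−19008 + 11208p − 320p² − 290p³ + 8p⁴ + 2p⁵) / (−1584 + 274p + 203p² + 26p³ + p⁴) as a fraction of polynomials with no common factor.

Repeated division with remainder:
  2p⁵ + 8p⁴ − 290p³ − 320p² + 11208p − 19008 = (2p − 44)(p⁴ + 26p³ + 203p² + 274p − 1584) + (448p³ + 8064p² + 26432p − 88704)
  p⁴ + 26p³ + 203p² + 274p − 1584 = ((1/448)p + 1/56)(448p³ + 8064p² + 26432p − 88704) + (0)
Last nonzero remainder: 448p³ + 8064p² + 26432p − 88704. Dividing through by 448 gives the monic gcd p³ + 18p² + 59p − 198.
Cancel p³ + 18p² + 59p − 198 from numerator and denominator to get the reduced form.

(96 − 28p + 2p²)/(8 + p)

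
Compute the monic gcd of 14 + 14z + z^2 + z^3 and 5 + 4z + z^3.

By polynomial division,
  z^3 + z^2 + 14z + 14 = (z^3 + 4z + 5) + (z^2 + 10z + 9)
  z^3 + 4z + 5 = (z - 10)(z^2 + 10z + 9) + (95z + 95)
  z^2 + 10z + 9 = ((1/95)z + 9/95)(95z + 95) + (0)
Last nonzero remainder: 95z + 95. Dividing through by 95 gives the monic gcd z + 1.

1 + z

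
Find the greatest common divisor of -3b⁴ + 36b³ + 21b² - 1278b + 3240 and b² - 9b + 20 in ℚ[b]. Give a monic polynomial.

b² - 9b + 20

Repeated division with remainder:
  -3b⁴ + 36b³ + 21b² - 1278b + 3240 = (-3b² + 9b + 162)(b² - 9b + 20) + (0)
The last nonzero remainder b² - 9b + 20 is already monic.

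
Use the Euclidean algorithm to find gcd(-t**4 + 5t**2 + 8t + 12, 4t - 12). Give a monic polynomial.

t - 3

Euclidean algorithm in ℚ[t]:
  -t**4 + 5t**2 + 8t + 12 = (-(1/4)t**3 - (3/4)t**2 - t - 1)(4t - 12) + (0)
Last nonzero remainder: 4t - 12. Dividing through by 4 gives the monic gcd t - 3.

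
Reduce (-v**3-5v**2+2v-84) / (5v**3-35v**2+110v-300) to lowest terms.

(-v-7)/(5v-25)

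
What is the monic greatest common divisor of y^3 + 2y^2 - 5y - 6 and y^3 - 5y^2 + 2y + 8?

By polynomial division,
  y^3 + 2y^2 - 5y - 6 = (y^3 - 5y^2 + 2y + 8) + (7y^2 - 7y - 14)
  y^3 - 5y^2 + 2y + 8 = ((1/7)y - 4/7)(7y^2 - 7y - 14) + (0)
Last nonzero remainder: 7y^2 - 7y - 14. Dividing through by 7 gives the monic gcd y^2 - y - 2.

y^2 - y - 2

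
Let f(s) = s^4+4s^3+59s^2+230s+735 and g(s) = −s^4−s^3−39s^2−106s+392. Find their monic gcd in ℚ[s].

s^2−s+49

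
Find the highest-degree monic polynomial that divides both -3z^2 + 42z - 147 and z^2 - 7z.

By polynomial division,
  -3z^2 + 42z - 147 = (-3)(z^2 - 7z) + (21z - 147)
  z^2 - 7z = ((1/21)z)(21z - 147) + (0)
Last nonzero remainder: 21z - 147. Dividing through by 21 gives the monic gcd z - 7.

z - 7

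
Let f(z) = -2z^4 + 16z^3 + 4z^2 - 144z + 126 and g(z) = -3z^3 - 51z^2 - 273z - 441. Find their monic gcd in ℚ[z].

z + 3

By polynomial division,
  -2z^4 + 16z^3 + 4z^2 - 144z + 126 = ((2/3)z - 50/3)(-3z^3 - 51z^2 - 273z - 441) + (-664z^2 - 4400z - 7224)
  -3z^3 - 51z^2 - 273z - 441 = ((3/664)z + 2583/55112)(-664z^2 - 4400z - 7224) + (-(235200/6889)z - 705600/6889)
  -664z^2 - 4400z - 7224 = ((571787/29400)z + 296227/4200)(-(235200/6889)z - 705600/6889) + (0)
Last nonzero remainder: -(235200/6889)z - 705600/6889. Dividing through by -235200/6889 gives the monic gcd z + 3.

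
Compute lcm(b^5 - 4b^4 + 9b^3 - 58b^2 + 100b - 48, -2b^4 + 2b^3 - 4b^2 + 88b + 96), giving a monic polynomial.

Apply the Euclidean algorithm:
  b^5 - 4b^4 + 9b^3 - 58b^2 + 100b - 48 = (-(1/2)b + 3/2)(-2b^4 + 2b^3 - 4b^2 + 88b + 96) + (4b^3 - 8b^2 + 16b - 192)
  -2b^4 + 2b^3 - 4b^2 + 88b + 96 = (-(1/2)b - 1/2)(4b^3 - 8b^2 + 16b - 192) + (0)
Last nonzero remainder: 4b^3 - 8b^2 + 16b - 192. Dividing through by 4 gives the monic gcd b^3 - 2b^2 + 4b - 48.
Then lcm(f, g) = f·g / gcd(f, g); expanding and making the result monic gives the answer.

b^6 - 3b^5 + 5b^4 - 49b^3 + 42b^2 + 52b - 48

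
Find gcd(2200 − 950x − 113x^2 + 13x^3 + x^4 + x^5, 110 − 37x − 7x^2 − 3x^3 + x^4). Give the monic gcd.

Euclidean algorithm in ℚ[x]:
  x^5 + x^4 + 13x^3 − 113x^2 − 950x + 2200 = (x + 4)(x^4 − 3x^3 − 7x^2 − 37x + 110) + (32x^3 − 48x^2 − 912x + 1760)
  x^4 − 3x^3 − 7x^2 − 37x + 110 = ((1/32)x − 3/64)(32x^3 − 48x^2 − 912x + 1760) + ((77/4)x^2 − (539/4)x + 385/2)
  32x^3 − 48x^2 − 912x + 1760 = ((128/77)x + 64/7)((77/4)x^2 − (539/4)x + 385/2) + (0)
Last nonzero remainder: (77/4)x^2 − (539/4)x + 385/2. Dividing through by 77/4 gives the monic gcd x^2 − 7x + 10.

10 − 7x + x^2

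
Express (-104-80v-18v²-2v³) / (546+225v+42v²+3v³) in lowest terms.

By polynomial division,
  -2v³-18v²-80v-104 = (-2/3)(3v³+42v²+225v+546) + (10v²+70v+260)
  3v³+42v²+225v+546 = ((3/10)v+21/10)(10v²+70v+260) + (0)
Last nonzero remainder: 10v²+70v+260. Dividing through by 10 gives the monic gcd v²+7v+26.
Cancel v²+7v+26 from numerator and denominator to get the reduced form.

(-4-2v)/(21+3v)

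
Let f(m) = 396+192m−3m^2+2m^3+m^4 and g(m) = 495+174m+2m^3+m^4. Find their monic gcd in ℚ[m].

Repeated division with remainder:
  m^4+2m^3−3m^2+192m+396 = (m^4+2m^3+174m+495) + (−3m^2+18m−99)
  m^4+2m^3+174m+495 = (−(1/3)m^2−(8/3)m−5)(−3m^2+18m−99) + (0)
Last nonzero remainder: −3m^2+18m−99. Dividing through by −3 gives the monic gcd m^2−6m+33.

33−6m+m^2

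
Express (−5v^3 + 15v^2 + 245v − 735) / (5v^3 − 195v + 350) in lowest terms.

(−v^2 + 10v − 21)/(v^2 − 7v + 10)

By polynomial division,
  −5v^3 + 15v^2 + 245v − 735 = (−1)(5v^3 − 195v + 350) + (15v^2 + 50v − 385)
  5v^3 − 195v + 350 = ((1/3)v − 10/9)(15v^2 + 50v − 385) + (−(100/9)v − 700/9)
  15v^2 + 50v − 385 = (−(27/20)v + 99/20)(−(100/9)v − 700/9) + (0)
Last nonzero remainder: −(100/9)v − 700/9. Dividing through by −100/9 gives the monic gcd v + 7.
Cancel v + 7 from numerator and denominator to get the reduced form.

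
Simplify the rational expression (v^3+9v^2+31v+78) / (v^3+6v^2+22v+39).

Repeated division with remainder:
  v^3+9v^2+31v+78 = (v^3+6v^2+22v+39) + (3v^2+9v+39)
  v^3+6v^2+22v+39 = ((1/3)v+1)(3v^2+9v+39) + (0)
Last nonzero remainder: 3v^2+9v+39. Dividing through by 3 gives the monic gcd v^2+3v+13.
Cancel v^2+3v+13 from numerator and denominator to get the reduced form.

(v+6)/(v+3)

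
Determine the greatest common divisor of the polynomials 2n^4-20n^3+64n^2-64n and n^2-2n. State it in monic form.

n^2-2n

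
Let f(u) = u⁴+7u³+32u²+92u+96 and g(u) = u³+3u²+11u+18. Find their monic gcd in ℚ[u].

Repeated division with remainder:
  u⁴+7u³+32u²+92u+96 = (u+4)(u³+3u²+11u+18) + (9u²+30u+24)
  u³+3u²+11u+18 = ((1/9)u-1/27)(9u²+30u+24) + ((85/9)u+170/9)
  9u²+30u+24 = ((81/85)u+108/85)((85/9)u+170/9) + (0)
Last nonzero remainder: (85/9)u+170/9. Dividing through by 85/9 gives the monic gcd u+2.

u+2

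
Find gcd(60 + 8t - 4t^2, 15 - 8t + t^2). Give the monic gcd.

-5 + t

Euclidean algorithm in ℚ[t]:
  -4t^2 + 8t + 60 = (-4)(t^2 - 8t + 15) + (-24t + 120)
  t^2 - 8t + 15 = (-(1/24)t + 1/8)(-24t + 120) + (0)
Last nonzero remainder: -24t + 120. Dividing through by -24 gives the monic gcd t - 5.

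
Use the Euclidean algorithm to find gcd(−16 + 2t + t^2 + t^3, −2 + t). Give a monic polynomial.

Apply the Euclidean algorithm:
  t^3 + t^2 + 2t − 16 = (t^2 + 3t + 8)(t − 2) + (0)
The last nonzero remainder t − 2 is already monic.

−2 + t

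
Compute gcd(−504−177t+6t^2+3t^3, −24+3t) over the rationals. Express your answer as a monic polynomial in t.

Apply the Euclidean algorithm:
  3t^3+6t^2−177t−504 = (t^2+10t+21)(3t−24) + (0)
Last nonzero remainder: 3t−24. Dividing through by 3 gives the monic gcd t−8.

−8+t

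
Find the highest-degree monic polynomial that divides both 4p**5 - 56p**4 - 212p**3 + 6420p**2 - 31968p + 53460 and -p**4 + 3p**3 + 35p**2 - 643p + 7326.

Repeated division with remainder:
  4p**5 - 56p**4 - 212p**3 + 6420p**2 - 31968p + 53460 = (-4p + 44)(-p**4 + 3p**3 + 35p**2 - 643p + 7326) + (-204p**3 + 2308p**2 + 25628p - 268884)
  -p**4 + 3p**3 + 35p**2 - 643p + 7326 = ((1/204)p + 106/2601)(-204p**3 + 2308p**2 + 25628p - 268884) + (-(480370/2601)p**2 - (960740/2601)p + 5284070/289)
  -204p**3 + 2308p**2 + 25628p - 268884 = ((265302/240185)p - 3532158/240185)(-(480370/2601)p**2 - (960740/2601)p + 5284070/289) + (0)
Last nonzero remainder: -(480370/2601)p**2 - (960740/2601)p + 5284070/289. Dividing through by -480370/2601 gives the monic gcd p**2 + 2p - 99.

p**2 + 2p - 99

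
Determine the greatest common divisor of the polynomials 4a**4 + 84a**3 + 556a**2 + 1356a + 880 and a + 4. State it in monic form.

Euclidean algorithm in ℚ[a]:
  4a**4 + 84a**3 + 556a**2 + 1356a + 880 = (4a**3 + 68a**2 + 284a + 220)(a + 4) + (0)
The last nonzero remainder a + 4 is already monic.

a + 4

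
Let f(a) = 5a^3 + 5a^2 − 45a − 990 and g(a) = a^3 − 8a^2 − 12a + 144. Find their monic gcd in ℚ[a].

a − 6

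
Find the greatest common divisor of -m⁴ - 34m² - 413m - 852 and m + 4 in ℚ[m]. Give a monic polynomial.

m + 4

By polynomial division,
  -m⁴ - 34m² - 413m - 852 = (-m³ + 4m² - 50m - 213)(m + 4) + (0)
The last nonzero remainder m + 4 is already monic.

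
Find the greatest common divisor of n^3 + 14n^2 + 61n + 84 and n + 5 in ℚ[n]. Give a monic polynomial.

Apply the Euclidean algorithm:
  n^3 + 14n^2 + 61n + 84 = (n^2 + 9n + 16)(n + 5) + (4)
  n + 5 = ((1/4)n + 5/4)(4) + (0)
The last nonzero remainder is the constant 4, so the polynomials are coprime and gcd = 1.

1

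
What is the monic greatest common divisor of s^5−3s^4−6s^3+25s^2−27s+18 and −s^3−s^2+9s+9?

Apply the Euclidean algorithm:
  s^5−3s^4−6s^3+25s^2−27s+18 = (−s^2+4s−7)(−s^3−s^2+9s+9) + (−9s^2+81)
  −s^3−s^2+9s+9 = ((1/9)s+1/9)(−9s^2+81) + (0)
Last nonzero remainder: −9s^2+81. Dividing through by −9 gives the monic gcd s^2−9.

s^2−9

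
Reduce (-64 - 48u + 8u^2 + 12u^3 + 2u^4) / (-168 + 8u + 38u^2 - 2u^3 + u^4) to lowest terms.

By polynomial division,
  2u^4 + 12u^3 + 8u^2 - 48u - 64 = (2)(u^4 - 2u^3 + 38u^2 + 8u - 168) + (16u^3 - 68u^2 - 64u + 272)
  u^4 - 2u^3 + 38u^2 + 8u - 168 = ((1/16)u + 9/64)(16u^3 - 68u^2 - 64u + 272) + ((825/16)u^2 - 825/4)
  16u^3 - 68u^2 - 64u + 272 = ((256/825)u - 1088/825)((825/16)u^2 - 825/4) + (0)
Last nonzero remainder: (825/16)u^2 - 825/4. Dividing through by 825/16 gives the monic gcd u^2 - 4.
Cancel u^2 - 4 from numerator and denominator to get the reduced form.

(16 + 12u + 2u^2)/(42 - 2u + u^2)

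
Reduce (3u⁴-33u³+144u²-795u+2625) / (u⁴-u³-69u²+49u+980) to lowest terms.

Repeated division with remainder:
  3u⁴-33u³+144u²-795u+2625 = (3)(u⁴-u³-69u²+49u+980) + (-30u³+351u²-942u-315)
  u⁴-u³-69u²+49u+980 = (-(1/30)u-107/300)(-30u³+351u²-942u-315) + ((2479/100)u²-(7437/25)u+17353/20)
  -30u³+351u²-942u-315 = (-(3000/2479)u-900/2479)((2479/100)u²-(7437/25)u+17353/20) + (0)
Last nonzero remainder: (2479/100)u²-(7437/25)u+17353/20. Dividing through by 2479/100 gives the monic gcd u²-12u+35.
Cancel u²-12u+35 from numerator and denominator to get the reduced form.

(3u²+3u+75)/(u²+11u+28)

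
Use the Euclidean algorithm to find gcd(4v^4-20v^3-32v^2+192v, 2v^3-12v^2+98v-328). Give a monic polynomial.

v-4

Euclidean algorithm in ℚ[v]:
  4v^4-20v^3-32v^2+192v = (2v+2)(2v^3-12v^2+98v-328) + (-204v^2+652v+656)
  2v^3-12v^2+98v-328 = (-(1/102)v+143/5202)(-204v^2+652v+656) + ((225008/2601)v-900032/2601)
  -204v^2+652v+656 = (-(132651/56252)v-2601/1372)((225008/2601)v-900032/2601) + (0)
Last nonzero remainder: (225008/2601)v-900032/2601. Dividing through by 225008/2601 gives the monic gcd v-4.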